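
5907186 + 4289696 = 10196882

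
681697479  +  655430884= 1337128363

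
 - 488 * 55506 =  - 27086928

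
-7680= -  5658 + - 2022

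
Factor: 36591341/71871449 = 13^ ( - 1)*71^1 *1481^(-1)*3733^(- 1) * 515371^1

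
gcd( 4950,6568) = 2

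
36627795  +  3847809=40475604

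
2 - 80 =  - 78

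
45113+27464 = 72577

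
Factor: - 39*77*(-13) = 3^1 *7^1*11^1*13^2 = 39039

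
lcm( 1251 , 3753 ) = 3753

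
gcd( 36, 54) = 18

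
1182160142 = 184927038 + 997233104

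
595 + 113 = 708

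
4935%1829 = 1277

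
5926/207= 5926/207 = 28.63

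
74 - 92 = -18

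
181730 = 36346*5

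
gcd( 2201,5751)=71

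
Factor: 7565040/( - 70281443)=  - 2^4*3^2*  5^1*7^1*19^1*79^1 * 70281443^( - 1)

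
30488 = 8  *3811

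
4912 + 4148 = 9060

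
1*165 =165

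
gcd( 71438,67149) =1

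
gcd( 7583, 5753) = 1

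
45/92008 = 45/92008 =0.00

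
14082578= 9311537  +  4771041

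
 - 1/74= -1 + 73/74=- 0.01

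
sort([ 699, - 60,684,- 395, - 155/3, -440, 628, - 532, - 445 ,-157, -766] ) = [ - 766, - 532,-445,-440,-395, - 157, -60, - 155/3,628,684,699]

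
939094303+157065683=1096159986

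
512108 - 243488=268620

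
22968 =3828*6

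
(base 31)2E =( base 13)5B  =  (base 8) 114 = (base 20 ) 3G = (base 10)76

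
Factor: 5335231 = 11^1*485021^1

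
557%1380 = 557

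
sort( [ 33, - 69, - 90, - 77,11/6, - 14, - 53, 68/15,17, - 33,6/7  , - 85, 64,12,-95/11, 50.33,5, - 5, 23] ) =[ - 90, - 85, - 77, - 69, - 53, - 33,- 14, - 95/11, - 5,6/7,11/6, 68/15,5, 12, 17,23,33, 50.33,64]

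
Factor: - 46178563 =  - 46178563^1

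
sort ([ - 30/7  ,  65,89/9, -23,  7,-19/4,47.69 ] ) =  [  -  23,-19/4,  -  30/7 , 7,  89/9,47.69,65] 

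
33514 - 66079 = - 32565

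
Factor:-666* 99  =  -65934 = -2^1*3^4*11^1*37^1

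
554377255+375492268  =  929869523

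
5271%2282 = 707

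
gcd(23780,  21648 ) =164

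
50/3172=25/1586=0.02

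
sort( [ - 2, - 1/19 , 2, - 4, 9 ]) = [ - 4,-2,-1/19,  2,9] 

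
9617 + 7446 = 17063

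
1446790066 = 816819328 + 629970738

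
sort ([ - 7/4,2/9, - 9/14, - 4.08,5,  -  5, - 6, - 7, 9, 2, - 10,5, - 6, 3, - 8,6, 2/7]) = [-10, - 8,- 7, - 6,  -  6, - 5, -4.08, - 7/4, - 9/14, 2/9,  2/7,  2 , 3,5, 5,6, 9 ]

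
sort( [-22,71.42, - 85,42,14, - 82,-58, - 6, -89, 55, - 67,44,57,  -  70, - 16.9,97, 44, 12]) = [ - 89, - 85, - 82, -70,-67, -58, - 22, - 16.9, - 6,12,14,  42, 44, 44,55,57, 71.42,  97] 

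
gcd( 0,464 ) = 464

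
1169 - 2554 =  - 1385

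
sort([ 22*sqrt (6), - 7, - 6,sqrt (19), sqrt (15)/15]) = [- 7,- 6, sqrt(15)/15,sqrt(19 ), 22*sqrt(6)]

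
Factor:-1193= -1193^1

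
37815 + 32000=69815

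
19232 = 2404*8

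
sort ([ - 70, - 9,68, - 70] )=[ - 70, - 70, - 9,  68]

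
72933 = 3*24311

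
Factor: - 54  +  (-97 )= - 151= -  151^1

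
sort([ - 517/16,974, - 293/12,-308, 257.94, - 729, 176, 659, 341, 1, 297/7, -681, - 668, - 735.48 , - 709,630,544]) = [ - 735.48,-729,-709, - 681 , - 668,-308, - 517/16, - 293/12 , 1, 297/7,  176 , 257.94,  341,544,  630, 659,974] 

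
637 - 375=262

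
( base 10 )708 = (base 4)23010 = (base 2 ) 1011000100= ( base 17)27B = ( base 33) LF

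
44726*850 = 38017100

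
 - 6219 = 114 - 6333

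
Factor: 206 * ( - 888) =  - 2^4*3^1*37^1*103^1 = -182928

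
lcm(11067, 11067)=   11067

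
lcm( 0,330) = 0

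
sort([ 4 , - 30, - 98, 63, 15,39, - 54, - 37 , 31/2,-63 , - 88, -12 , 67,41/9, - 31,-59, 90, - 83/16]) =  [-98,-88, - 63, - 59 , - 54 ,  -  37, - 31, - 30, - 12, - 83/16, 4, 41/9, 15, 31/2, 39, 63,67, 90]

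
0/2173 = 0 = 0.00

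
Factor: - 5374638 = -2^1*3^2* 47^1*6353^1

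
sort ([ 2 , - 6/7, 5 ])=[ - 6/7, 2, 5 ] 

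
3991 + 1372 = 5363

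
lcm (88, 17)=1496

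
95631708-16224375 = 79407333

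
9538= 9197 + 341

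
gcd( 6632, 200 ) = 8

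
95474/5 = 19094 + 4/5 = 19094.80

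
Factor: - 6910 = - 2^1* 5^1 * 691^1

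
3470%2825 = 645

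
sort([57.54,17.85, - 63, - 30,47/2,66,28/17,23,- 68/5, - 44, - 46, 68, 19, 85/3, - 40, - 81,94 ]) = [ - 81, - 63, - 46 , - 44, - 40,- 30,-68/5,28/17 , 17.85,19,23, 47/2,85/3,57.54, 66, 68,94 ]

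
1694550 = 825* 2054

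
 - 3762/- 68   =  1881/34 =55.32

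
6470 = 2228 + 4242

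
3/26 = 3/26 = 0.12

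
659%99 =65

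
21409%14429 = 6980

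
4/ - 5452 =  - 1/1363 = - 0.00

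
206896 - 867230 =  - 660334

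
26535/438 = 60 + 85/146 = 60.58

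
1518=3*506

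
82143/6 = 27381/2 = 13690.50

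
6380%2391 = 1598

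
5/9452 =5/9452 =0.00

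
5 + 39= 44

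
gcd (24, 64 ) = 8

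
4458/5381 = 4458/5381  =  0.83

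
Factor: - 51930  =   - 2^1 *3^2  *5^1 * 577^1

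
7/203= 1/29 = 0.03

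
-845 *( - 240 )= 202800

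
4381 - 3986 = 395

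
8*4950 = 39600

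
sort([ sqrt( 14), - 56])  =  [ - 56, sqrt( 14)] 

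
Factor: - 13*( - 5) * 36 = 2^2*3^2*5^1*13^1= 2340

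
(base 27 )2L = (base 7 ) 135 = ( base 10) 75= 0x4b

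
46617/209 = 46617/209  =  223.05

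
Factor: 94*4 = 376 =2^3*47^1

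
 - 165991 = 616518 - 782509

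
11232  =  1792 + 9440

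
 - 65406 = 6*(- 10901 ) 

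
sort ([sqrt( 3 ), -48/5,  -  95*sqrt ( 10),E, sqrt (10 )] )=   [ - 95 *sqrt( 10 ),  -  48/5 , sqrt(3 ), E,  sqrt( 10)]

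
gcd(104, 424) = 8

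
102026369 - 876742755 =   -  774716386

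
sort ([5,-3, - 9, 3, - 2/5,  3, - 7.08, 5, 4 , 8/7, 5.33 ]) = [ - 9, - 7.08, - 3, - 2/5, 8/7, 3, 3, 4, 5, 5, 5.33]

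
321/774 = 107/258= 0.41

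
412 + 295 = 707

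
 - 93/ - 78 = 1 + 5/26 =1.19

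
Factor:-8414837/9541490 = -2^( - 1) * 5^ ( - 1)*7^( - 1 )*31^(- 1 )*4397^(-1)*8414837^1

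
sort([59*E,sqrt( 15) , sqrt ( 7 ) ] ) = [ sqrt(7), sqrt(15), 59*E]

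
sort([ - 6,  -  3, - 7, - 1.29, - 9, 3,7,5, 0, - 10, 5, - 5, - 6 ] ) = [-10, - 9, - 7, - 6, - 6, - 5,- 3, - 1.29,  0,3 , 5, 5 , 7] 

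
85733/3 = 28577+2/3= 28577.67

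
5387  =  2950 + 2437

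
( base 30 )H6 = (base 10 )516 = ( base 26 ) JM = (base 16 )204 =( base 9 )633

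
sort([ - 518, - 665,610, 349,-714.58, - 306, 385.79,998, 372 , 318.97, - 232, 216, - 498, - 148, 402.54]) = [ - 714.58, - 665,-518, - 498 ,-306,-232,-148,  216, 318.97, 349,372,385.79,402.54, 610, 998]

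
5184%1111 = 740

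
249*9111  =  2268639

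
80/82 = 40/41= 0.98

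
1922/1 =1922=1922.00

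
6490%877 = 351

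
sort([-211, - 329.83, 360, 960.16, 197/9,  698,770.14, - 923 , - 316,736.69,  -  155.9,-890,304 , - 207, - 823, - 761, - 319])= [ - 923,-890 , - 823,- 761,  -  329.83, - 319,-316, - 211, - 207, - 155.9,197/9,304,360,698,736.69,770.14 , 960.16] 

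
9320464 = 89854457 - 80533993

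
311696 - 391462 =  - 79766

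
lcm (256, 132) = 8448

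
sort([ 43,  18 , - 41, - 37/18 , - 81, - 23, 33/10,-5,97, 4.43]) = [-81, - 41 ,-23 , - 5,-37/18 , 33/10, 4.43,  18,43, 97]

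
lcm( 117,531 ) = 6903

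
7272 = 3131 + 4141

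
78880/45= 15776/9 = 1752.89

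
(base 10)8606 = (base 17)1CD4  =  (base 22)HH4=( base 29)a6m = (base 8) 20636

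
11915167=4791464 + 7123703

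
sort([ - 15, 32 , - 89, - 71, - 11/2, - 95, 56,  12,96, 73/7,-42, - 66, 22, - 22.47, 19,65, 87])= [ - 95, - 89, - 71,  -  66, - 42, - 22.47, - 15, - 11/2,73/7, 12, 19,22, 32,56, 65, 87, 96]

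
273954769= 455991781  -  182037012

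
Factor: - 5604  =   - 2^2 * 3^1*467^1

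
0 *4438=0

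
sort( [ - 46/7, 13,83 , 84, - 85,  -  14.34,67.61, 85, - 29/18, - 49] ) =[ - 85, - 49, - 14.34,  -  46/7,-29/18, 13, 67.61,83,84,85]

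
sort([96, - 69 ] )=[ - 69,96]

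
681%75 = 6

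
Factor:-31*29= - 29^1 * 31^1 = - 899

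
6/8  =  3/4 =0.75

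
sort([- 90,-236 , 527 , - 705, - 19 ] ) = [ - 705, - 236, - 90, - 19, 527]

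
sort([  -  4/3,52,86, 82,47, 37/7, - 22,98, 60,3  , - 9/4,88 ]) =[-22 , - 9/4 , - 4/3,3, 37/7,  47, 52, 60,82,86, 88 , 98]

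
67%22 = 1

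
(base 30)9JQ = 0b10000111111000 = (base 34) 7hq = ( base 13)3C5C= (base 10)8696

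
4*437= 1748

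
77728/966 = 80+ 32/69= 80.46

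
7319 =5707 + 1612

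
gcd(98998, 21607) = 1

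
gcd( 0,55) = 55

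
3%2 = 1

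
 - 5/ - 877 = 5/877=0.01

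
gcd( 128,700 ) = 4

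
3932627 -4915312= - 982685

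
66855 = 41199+25656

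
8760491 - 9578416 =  - 817925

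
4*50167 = 200668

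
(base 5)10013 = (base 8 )1171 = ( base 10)633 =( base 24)129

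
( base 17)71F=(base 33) 1t9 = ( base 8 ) 4007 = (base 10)2055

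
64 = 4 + 60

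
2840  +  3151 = 5991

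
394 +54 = 448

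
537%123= 45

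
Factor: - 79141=-29^1*2729^1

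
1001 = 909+92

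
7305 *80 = 584400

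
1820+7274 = 9094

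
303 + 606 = 909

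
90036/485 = 185  +  311/485 = 185.64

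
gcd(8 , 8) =8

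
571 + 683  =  1254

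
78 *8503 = 663234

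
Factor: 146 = 2^1*73^1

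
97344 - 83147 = 14197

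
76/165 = 76/165 = 0.46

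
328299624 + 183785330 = 512084954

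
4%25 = 4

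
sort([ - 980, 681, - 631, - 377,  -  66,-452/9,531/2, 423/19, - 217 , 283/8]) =[ - 980, - 631, - 377, - 217,- 66,-452/9, 423/19, 283/8,531/2, 681 ] 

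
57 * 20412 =1163484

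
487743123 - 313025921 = 174717202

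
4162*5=20810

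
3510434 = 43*81638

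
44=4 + 40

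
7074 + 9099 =16173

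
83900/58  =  1446 + 16/29 = 1446.55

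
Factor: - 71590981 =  - 7^1*11^2*84523^1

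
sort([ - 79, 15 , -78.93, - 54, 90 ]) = [ - 79, - 78.93,-54, 15,  90]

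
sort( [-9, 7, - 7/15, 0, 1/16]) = [ - 9 , - 7/15,0,  1/16, 7 ] 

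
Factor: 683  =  683^1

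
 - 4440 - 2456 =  - 6896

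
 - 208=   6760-6968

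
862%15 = 7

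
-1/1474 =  - 1/1474 = - 0.00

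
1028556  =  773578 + 254978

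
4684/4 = 1171 = 1171.00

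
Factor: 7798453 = 13^1*31^1*37^1*523^1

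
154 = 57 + 97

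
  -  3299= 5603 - 8902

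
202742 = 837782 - 635040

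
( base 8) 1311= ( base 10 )713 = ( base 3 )222102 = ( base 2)1011001001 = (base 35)KD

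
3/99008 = 3/99008 = 0.00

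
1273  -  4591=-3318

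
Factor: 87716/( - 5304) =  - 2^(-1)*3^( - 1) * 13^ (  -  1)*  17^( - 1 ) * 21929^1 = - 21929/1326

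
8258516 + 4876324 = 13134840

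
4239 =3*1413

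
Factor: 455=5^1 * 7^1*13^1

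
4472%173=147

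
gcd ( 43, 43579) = 1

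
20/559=20/559 = 0.04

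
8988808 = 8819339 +169469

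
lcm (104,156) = 312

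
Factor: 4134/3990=689/665 = 5^ ( - 1)*7^ ( - 1 )*13^1*19^( - 1)*53^1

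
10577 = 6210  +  4367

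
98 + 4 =102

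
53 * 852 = 45156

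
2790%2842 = 2790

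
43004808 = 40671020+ 2333788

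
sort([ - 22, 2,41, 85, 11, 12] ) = [ - 22, 2, 11, 12,  41, 85]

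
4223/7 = 4223/7 =603.29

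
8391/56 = 149 + 47/56 = 149.84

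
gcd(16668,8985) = 3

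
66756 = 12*5563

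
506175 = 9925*51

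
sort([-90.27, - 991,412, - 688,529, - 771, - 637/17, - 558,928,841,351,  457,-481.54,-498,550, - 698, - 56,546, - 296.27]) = [ - 991,  -  771 , - 698, - 688, - 558, - 498, - 481.54, - 296.27, - 90.27,-56, - 637/17,  351, 412,457,529,546, 550,841,928] 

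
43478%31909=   11569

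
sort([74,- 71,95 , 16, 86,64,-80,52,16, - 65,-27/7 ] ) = [-80,-71, - 65 ,  -  27/7, 16, 16,52, 64,74, 86,95]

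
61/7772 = 61/7772 = 0.01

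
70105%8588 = 1401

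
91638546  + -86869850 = 4768696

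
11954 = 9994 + 1960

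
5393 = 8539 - 3146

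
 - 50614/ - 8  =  25307/4 =6326.75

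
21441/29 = 21441/29 = 739.34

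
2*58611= 117222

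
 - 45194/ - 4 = 11298 + 1/2=11298.50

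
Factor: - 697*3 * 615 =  - 3^2*5^1*17^1 * 41^2 = - 1285965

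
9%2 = 1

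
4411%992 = 443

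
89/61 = 89/61 = 1.46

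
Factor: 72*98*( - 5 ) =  - 35280 = - 2^4*3^2 *5^1*7^2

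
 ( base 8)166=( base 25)4I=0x76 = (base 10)118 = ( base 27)4a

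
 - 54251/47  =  -54251/47 = - 1154.28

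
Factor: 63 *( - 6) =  - 2^1*3^3*7^1 =- 378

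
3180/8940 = 53/149 = 0.36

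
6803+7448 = 14251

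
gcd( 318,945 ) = 3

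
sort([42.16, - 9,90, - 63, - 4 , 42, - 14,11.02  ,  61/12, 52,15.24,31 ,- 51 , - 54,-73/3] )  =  [-63, - 54, - 51, - 73/3, - 14, - 9, -4, 61/12, 11.02, 15.24,31, 42,42.16,52,90]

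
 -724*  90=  - 65160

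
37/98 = 37/98 =0.38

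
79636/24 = 3318 + 1/6 = 3318.17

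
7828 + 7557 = 15385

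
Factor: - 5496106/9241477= - 785158/1320211 = - 2^1*11^1 * 89^1*401^1*1320211^( - 1 )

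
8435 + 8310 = 16745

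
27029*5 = 135145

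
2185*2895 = 6325575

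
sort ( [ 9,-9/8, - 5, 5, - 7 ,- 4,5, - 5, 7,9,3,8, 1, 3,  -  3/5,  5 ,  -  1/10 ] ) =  [ - 7, - 5 ,  -  5  , - 4,-9/8, - 3/5, - 1/10, 1,  3, 3,5,  5, 5,  7,  8,9,9] 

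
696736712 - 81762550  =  614974162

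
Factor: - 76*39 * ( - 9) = 26676 = 2^2 * 3^3* 13^1*19^1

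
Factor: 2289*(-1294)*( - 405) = 2^1*3^5*5^1*7^1*109^1 * 647^1 = 1199596230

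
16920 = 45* 376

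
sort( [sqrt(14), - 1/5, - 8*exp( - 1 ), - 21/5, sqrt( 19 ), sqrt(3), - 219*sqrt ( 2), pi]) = [ - 219*sqrt(2), - 21/5, - 8*exp( - 1 ), - 1/5, sqrt(3),pi,sqrt(14), sqrt(19) ]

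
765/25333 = 765/25333 = 0.03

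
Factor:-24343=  - 11^1 * 2213^1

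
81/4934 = 81/4934= 0.02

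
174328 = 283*616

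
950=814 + 136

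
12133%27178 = 12133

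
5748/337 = 17+19/337 = 17.06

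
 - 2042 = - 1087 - 955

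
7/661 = 7/661=0.01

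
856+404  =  1260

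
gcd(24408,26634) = 6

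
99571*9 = 896139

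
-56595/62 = - 913 + 11/62 = -912.82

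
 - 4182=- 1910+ - 2272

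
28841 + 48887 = 77728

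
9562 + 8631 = 18193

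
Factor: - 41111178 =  - 2^1 * 3^1* 6851863^1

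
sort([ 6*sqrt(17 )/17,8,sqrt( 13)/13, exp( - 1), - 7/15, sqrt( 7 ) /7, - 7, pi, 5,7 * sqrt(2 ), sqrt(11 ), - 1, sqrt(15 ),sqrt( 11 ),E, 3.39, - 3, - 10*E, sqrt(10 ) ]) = [ - 10*E,-7,  -  3,-1, - 7/15,  sqrt ( 13 )/13, exp( - 1 ), sqrt( 7 ) /7, 6 * sqrt ( 17)/17 , E, pi,sqrt( 10 ), sqrt(11), sqrt( 11 ), 3.39, sqrt( 15), 5,8, 7*sqrt(2)] 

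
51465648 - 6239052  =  45226596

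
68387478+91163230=159550708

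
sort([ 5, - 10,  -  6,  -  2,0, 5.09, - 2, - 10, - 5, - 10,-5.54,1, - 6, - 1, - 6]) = [  -  10, - 10,-10, - 6, - 6, - 6, - 5.54, - 5,  -  2, - 2, - 1, 0, 1, 5,5.09 ]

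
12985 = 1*12985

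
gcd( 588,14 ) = 14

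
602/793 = 602/793=   0.76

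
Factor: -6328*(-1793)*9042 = 2^4*3^1*7^1*11^2*113^1*137^1*163^1 = 102591472368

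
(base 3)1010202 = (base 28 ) 11i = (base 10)830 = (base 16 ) 33e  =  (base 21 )1IB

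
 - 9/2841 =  - 1 + 944/947 = -0.00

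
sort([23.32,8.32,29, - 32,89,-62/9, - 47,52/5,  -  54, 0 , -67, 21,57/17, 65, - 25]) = [-67, - 54, - 47 , - 32,-25,  -  62/9,0,57/17, 8.32,52/5,21,23.32,29, 65, 89] 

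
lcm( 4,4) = 4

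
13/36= 13/36=0.36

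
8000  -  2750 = 5250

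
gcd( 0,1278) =1278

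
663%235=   193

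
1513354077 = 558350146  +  955003931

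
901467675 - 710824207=190643468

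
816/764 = 204/191 = 1.07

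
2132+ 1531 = 3663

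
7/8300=7/8300 = 0.00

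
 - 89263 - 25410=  - 114673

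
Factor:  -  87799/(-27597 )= 3^( - 1)*19^1*4621^1*9199^( - 1)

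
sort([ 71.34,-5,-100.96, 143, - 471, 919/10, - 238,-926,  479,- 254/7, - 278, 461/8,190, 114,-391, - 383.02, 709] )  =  [ - 926 ,-471, - 391, - 383.02, -278, - 238,-100.96, - 254/7, - 5, 461/8, 71.34,919/10 , 114, 143, 190,479, 709]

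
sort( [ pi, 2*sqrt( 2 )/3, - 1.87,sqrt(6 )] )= [-1.87,2*sqrt( 2 ) /3,sqrt(6), pi]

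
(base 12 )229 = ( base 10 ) 321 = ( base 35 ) 96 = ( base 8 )501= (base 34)9F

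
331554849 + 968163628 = 1299718477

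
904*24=21696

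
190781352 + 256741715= 447523067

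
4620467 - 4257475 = 362992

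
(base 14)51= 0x47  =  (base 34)23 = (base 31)29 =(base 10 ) 71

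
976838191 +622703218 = 1599541409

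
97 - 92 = 5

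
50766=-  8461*( - 6)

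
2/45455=2/45455 = 0.00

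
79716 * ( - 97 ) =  - 7732452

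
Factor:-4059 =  - 3^2*11^1*41^1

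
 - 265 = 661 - 926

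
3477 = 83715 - 80238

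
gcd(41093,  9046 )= 1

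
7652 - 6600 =1052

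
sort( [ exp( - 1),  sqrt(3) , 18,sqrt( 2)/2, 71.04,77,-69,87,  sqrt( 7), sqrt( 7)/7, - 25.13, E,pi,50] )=[ - 69, - 25.13,  exp(- 1 ), sqrt ( 7)/7,sqrt( 2)/2,sqrt( 3), sqrt ( 7 ),E, pi,18,50, 71.04,77, 87 ]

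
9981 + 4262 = 14243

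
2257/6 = 376 + 1/6=376.17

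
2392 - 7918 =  - 5526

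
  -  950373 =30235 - 980608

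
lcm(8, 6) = 24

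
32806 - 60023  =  -27217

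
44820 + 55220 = 100040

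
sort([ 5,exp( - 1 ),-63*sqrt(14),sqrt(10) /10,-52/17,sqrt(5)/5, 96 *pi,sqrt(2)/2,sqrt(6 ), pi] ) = [ - 63  *  sqrt( 14 ), - 52/17, sqrt ( 10 ) /10, exp( - 1),sqrt(5) /5, sqrt( 2 )/2,sqrt(6),pi,  5,96*pi ] 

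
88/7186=44/3593= 0.01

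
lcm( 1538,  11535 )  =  23070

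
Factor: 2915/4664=2^ ( - 3) * 5^1 = 5/8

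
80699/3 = 26899 + 2/3=26899.67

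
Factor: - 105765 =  -3^1 *5^1 * 11^1 * 641^1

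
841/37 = 841/37 = 22.73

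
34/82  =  17/41 = 0.41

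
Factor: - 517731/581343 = - 7^( - 1) * 47^( - 1 )*293^1 = - 293/329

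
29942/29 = 1032 + 14/29 = 1032.48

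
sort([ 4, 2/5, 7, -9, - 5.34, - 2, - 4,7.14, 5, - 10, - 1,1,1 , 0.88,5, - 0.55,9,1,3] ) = [ - 10, - 9, - 5.34, - 4 , - 2,- 1, - 0.55 , 2/5, 0.88,1,  1,1,  3,4, 5,5, 7,  7.14, 9]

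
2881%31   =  29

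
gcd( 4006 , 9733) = 1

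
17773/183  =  97 + 22/183 = 97.12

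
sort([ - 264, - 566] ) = [  -  566,- 264 ] 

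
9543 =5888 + 3655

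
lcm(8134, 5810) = 40670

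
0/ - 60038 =0/1 =- 0.00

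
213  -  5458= - 5245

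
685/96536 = 685/96536 = 0.01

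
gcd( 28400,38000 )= 400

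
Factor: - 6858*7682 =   -  52683156=   - 2^2  *  3^3*23^1*127^1*167^1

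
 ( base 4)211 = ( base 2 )100101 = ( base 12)31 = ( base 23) 1e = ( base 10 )37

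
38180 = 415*92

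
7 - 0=7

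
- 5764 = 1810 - 7574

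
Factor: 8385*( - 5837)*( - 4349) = 212854172505 = 3^1*5^1 * 13^2 * 43^1*449^1 * 4349^1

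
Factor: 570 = 2^1*3^1*5^1*19^1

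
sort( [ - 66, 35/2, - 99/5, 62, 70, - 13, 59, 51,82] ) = [ -66, - 99/5,  -  13,35/2, 51,59, 62, 70, 82] 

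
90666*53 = 4805298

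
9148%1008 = 76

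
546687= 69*7923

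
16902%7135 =2632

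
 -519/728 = -1 + 209/728 = -  0.71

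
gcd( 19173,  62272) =7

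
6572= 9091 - 2519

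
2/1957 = 2/1957  =  0.00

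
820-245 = 575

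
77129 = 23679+53450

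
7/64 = 7/64 =0.11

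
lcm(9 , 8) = 72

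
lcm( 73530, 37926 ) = 3602970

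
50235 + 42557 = 92792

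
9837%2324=541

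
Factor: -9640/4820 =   -  2^1= -2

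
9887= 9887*1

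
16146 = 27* 598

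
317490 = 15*21166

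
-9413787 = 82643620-92057407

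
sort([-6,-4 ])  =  [  -  6,-4]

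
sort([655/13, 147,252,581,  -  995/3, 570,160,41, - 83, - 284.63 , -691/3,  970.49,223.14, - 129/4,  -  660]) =[ - 660, - 995/3, - 284.63, - 691/3,-83, - 129/4,41, 655/13, 147, 160,223.14 , 252,570 , 581 , 970.49]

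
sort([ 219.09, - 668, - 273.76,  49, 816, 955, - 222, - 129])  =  [ - 668, - 273.76, - 222,- 129,49,219.09,  816, 955 ] 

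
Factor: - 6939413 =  - 13^1 * 533801^1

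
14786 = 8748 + 6038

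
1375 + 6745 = 8120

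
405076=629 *644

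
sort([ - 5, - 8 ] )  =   [  -  8, - 5] 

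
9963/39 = 255 + 6/13 = 255.46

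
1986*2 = 3972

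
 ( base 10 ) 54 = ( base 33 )1l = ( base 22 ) 2a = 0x36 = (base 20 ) 2e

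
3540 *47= 166380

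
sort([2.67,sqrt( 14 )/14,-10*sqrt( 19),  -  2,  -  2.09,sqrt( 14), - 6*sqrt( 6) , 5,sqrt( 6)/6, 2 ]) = [-10 * sqrt( 19) , - 6*sqrt(6), -2.09 , - 2,sqrt(14 ) /14,sqrt( 6)/6, 2, 2.67, sqrt(14) , 5]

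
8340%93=63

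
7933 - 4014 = 3919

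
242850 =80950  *3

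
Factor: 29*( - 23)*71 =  - 47357 =- 23^1*29^1 * 71^1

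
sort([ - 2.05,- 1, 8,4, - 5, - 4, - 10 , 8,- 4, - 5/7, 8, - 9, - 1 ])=[ - 10, - 9, - 5,- 4,  -  4, - 2.05, - 1, - 1, - 5/7,  4, 8, 8, 8 ]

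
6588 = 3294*2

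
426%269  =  157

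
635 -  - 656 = 1291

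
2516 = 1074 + 1442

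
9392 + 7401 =16793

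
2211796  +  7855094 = 10066890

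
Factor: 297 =3^3*11^1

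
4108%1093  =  829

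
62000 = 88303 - 26303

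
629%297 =35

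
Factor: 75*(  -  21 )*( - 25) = 39375 = 3^2*5^4*7^1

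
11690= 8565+3125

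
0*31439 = 0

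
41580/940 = 44 + 11/47 = 44.23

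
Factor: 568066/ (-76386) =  - 3^(-1)*29^( - 1 )*647^1 =- 647/87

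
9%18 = 9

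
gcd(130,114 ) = 2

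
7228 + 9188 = 16416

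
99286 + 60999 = 160285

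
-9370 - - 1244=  - 8126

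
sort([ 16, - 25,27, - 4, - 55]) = [-55, -25, - 4,16,27]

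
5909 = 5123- - 786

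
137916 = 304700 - 166784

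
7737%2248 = 993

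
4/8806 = 2/4403 = 0.00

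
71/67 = 1 + 4/67 = 1.06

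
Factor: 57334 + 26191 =5^2*13^1*257^1 = 83525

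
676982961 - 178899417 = 498083544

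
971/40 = 24+11/40 = 24.27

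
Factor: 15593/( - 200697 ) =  - 31/399  =  - 3^( - 1)*7^( - 1 )*19^( - 1)*31^1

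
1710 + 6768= 8478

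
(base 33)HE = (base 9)708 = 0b1000111111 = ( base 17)1GE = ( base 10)575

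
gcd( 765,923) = 1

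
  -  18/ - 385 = 18/385 = 0.05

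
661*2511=1659771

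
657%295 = 67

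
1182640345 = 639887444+542752901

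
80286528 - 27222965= 53063563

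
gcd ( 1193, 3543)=1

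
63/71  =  63/71 = 0.89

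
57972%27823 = 2326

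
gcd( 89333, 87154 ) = 1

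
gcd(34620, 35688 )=12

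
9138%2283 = 6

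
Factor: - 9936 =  - 2^4*3^3*23^1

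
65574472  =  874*75028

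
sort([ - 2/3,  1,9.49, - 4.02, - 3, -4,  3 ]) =[ - 4.02, - 4, - 3, - 2/3,1,3,9.49 ] 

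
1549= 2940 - 1391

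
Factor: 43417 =11^1*3947^1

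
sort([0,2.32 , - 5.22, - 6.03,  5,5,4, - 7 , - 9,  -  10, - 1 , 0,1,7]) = [  -  10, - 9,-7, - 6.03,-5.22, - 1,0 , 0,1, 2.32,4,5,5,7 ]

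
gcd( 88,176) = 88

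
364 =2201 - 1837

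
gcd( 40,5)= 5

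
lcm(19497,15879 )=1540263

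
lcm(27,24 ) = 216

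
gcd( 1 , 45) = 1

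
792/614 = 396/307 = 1.29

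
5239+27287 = 32526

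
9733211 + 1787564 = 11520775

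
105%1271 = 105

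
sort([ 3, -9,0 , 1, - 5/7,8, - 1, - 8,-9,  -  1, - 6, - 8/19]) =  [- 9, -9, - 8, - 6, - 1, - 1, -5/7, - 8/19,0 , 1,3,8 ]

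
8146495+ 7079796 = 15226291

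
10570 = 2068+8502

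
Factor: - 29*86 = - 2^1*29^1*43^1= -2494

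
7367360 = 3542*2080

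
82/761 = 82/761 = 0.11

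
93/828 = 31/276 = 0.11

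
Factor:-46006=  - 2^1*23003^1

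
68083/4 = 17020 + 3/4 = 17020.75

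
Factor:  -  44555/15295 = - 23^( - 1 )*67^1 =- 67/23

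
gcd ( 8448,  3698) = 2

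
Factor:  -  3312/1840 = - 3^2*5^( - 1) = - 9/5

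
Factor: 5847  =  3^1*1949^1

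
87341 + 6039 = 93380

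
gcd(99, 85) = 1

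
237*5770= 1367490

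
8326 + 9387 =17713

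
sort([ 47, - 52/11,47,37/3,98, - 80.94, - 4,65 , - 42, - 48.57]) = [ - 80.94, - 48.57, - 42, -52/11,  -  4,37/3,47, 47,65,98] 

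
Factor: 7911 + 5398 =13309=13309^1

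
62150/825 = 226/3 = 75.33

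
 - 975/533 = -2+7/41 = -1.83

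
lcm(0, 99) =0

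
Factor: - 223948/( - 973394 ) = 111974/486697  =  2^1 * 55987^1*486697^( - 1 )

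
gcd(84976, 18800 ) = 752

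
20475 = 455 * 45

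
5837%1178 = 1125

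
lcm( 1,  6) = 6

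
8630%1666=300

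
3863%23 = 22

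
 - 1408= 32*( - 44) 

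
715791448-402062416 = 313729032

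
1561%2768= 1561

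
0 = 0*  78716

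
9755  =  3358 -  - 6397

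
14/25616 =7/12808 = 0.00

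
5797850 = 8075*718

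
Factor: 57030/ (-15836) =-28515/7918 = -2^( - 1)*3^1*5^1*37^(- 1 ) * 107^( - 1) *1901^1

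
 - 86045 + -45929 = - 131974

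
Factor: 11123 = 7^2 *227^1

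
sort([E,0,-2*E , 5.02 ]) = [- 2 * E, 0 , E, 5.02 ]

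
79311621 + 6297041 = 85608662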